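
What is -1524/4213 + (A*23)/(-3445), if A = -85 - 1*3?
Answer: 3276932/14513785 ≈ 0.22578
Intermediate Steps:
A = -88 (A = -85 - 3 = -88)
-1524/4213 + (A*23)/(-3445) = -1524/4213 - 88*23/(-3445) = -1524*1/4213 - 2024*(-1/3445) = -1524/4213 + 2024/3445 = 3276932/14513785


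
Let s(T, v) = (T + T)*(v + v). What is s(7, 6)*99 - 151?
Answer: 16481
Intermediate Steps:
s(T, v) = 4*T*v (s(T, v) = (2*T)*(2*v) = 4*T*v)
s(7, 6)*99 - 151 = (4*7*6)*99 - 151 = 168*99 - 151 = 16632 - 151 = 16481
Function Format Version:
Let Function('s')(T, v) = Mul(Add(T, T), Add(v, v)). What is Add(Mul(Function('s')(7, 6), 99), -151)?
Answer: 16481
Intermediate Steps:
Function('s')(T, v) = Mul(4, T, v) (Function('s')(T, v) = Mul(Mul(2, T), Mul(2, v)) = Mul(4, T, v))
Add(Mul(Function('s')(7, 6), 99), -151) = Add(Mul(Mul(4, 7, 6), 99), -151) = Add(Mul(168, 99), -151) = Add(16632, -151) = 16481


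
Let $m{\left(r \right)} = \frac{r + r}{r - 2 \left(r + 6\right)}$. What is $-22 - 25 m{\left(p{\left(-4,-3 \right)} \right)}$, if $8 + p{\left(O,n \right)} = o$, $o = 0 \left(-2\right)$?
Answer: $-122$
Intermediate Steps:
$o = 0$
$p{\left(O,n \right)} = -8$ ($p{\left(O,n \right)} = -8 + 0 = -8$)
$m{\left(r \right)} = \frac{2 r}{-12 - r}$ ($m{\left(r \right)} = \frac{2 r}{r - 2 \left(6 + r\right)} = \frac{2 r}{r - \left(12 + 2 r\right)} = \frac{2 r}{-12 - r}$)
$-22 - 25 m{\left(p{\left(-4,-3 \right)} \right)} = -22 - 25 \left(\left(-2\right) \left(-8\right) \frac{1}{12 - 8}\right) = -22 - 25 \left(\left(-2\right) \left(-8\right) \frac{1}{4}\right) = -22 - 100 = -122$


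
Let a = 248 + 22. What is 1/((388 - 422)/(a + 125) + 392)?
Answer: 395/154806 ≈ 0.0025516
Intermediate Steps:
a = 270
1/((388 - 422)/(a + 125) + 392) = 1/((388 - 422)/(270 + 125) + 392) = 1/(-34/395 + 392) = 1/(154806/395) = 395/154806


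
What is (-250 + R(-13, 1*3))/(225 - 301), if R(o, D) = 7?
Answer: 243/76 ≈ 3.1974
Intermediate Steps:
(-250 + R(-13, 1*3))/(225 - 301) = (-250 + 7)/(225 - 301) = -243/(-76) = -243*(-1/76) = 243/76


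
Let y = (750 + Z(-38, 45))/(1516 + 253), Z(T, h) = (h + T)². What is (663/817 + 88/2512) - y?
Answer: 179198099/453815722 ≈ 0.39487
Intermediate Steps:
Z(T, h) = (T + h)²
y = 799/1769 (y = (750 + (-38 + 45)²)/(1516 + 253) = (750 + 7²)/1769 = (750 + 49)*(1/1769) = 799*(1/1769) = 799/1769 ≈ 0.45167)
(663/817 + 88/2512) - y = (663/817 + 88/2512) - 1*799/1769 = (663*(1/817) + 88*(1/2512)) - 799/1769 = (663/817 + 11/314) - 799/1769 = 217169/256538 - 799/1769 = 179198099/453815722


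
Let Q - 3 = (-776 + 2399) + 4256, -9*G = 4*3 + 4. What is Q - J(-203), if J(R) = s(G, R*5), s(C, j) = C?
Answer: 52954/9 ≈ 5883.8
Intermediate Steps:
G = -16/9 (G = -(4*3 + 4)/9 = -(12 + 4)/9 = -⅑*16 = -16/9 ≈ -1.7778)
J(R) = -16/9
Q = 5882 (Q = 3 + ((-776 + 2399) + 4256) = 3 + (1623 + 4256) = 3 + 5879 = 5882)
Q - J(-203) = 5882 - 1*(-16/9) = 5882 + 16/9 = 52954/9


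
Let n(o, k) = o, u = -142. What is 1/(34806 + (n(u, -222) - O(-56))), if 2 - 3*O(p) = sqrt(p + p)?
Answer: 155985/5406960106 - 3*I*sqrt(7)/2703480053 ≈ 2.8849e-5 - 2.9359e-9*I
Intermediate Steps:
O(p) = 2/3 - sqrt(2)*sqrt(p)/3 (O(p) = 2/3 - sqrt(p + p)/3 = 2/3 - sqrt(2)*sqrt(p)/3)
1/(34806 + (n(u, -222) - O(-56))) = 1/(34806 + (-142 - (2/3 - sqrt(2)*sqrt(-56)/3))) = 1/(34806 + (-142 - (2/3 - sqrt(2)*2*I*sqrt(14)/3))) = 1/(34806 + (-142 - (2/3 - 4*I*sqrt(7)/3))) = 1/(34806 + (-142 + (-2/3 + 4*I*sqrt(7)/3))) = 1/(34806 + (-428/3 + 4*I*sqrt(7)/3)) = 1/(103990/3 + 4*I*sqrt(7)/3)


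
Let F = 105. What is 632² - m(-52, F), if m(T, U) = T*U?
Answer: 404884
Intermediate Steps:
632² - m(-52, F) = 632² - (-52)*105 = 399424 - 1*(-5460) = 399424 + 5460 = 404884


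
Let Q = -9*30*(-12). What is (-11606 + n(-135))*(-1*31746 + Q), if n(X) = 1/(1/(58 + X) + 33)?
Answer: 420166510239/1270 ≈ 3.3084e+8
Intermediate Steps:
Q = 3240 (Q = -270*(-12) = 3240)
n(X) = 1/(33 + 1/(58 + X))
(-11606 + n(-135))*(-1*31746 + Q) = (-11606 + (58 - 135)/(1915 + 33*(-135)))*(-1*31746 + 3240) = (-11606 - 77/(1915 - 4455))*(-31746 + 3240) = (-11606 - 77/(-2540))*(-28506) = (-11606 - 1/2540*(-77))*(-28506) = (-11606 + 77/2540)*(-28506) = -29479163/2540*(-28506) = 420166510239/1270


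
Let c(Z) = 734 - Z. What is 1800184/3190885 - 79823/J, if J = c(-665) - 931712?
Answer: 1929440590947/2968521797005 ≈ 0.64997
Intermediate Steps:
J = -930313 (J = (734 - 1*(-665)) - 931712 = (734 + 665) - 931712 = 1399 - 931712 = -930313)
1800184/3190885 - 79823/J = 1800184/3190885 - 79823/(-930313) = 1800184*(1/3190885) - 79823*(-1/930313) = 1800184/3190885 + 79823/930313 = 1929440590947/2968521797005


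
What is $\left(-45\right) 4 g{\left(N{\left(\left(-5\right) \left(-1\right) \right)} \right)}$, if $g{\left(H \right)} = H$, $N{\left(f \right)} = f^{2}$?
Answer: $-4500$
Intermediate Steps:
$\left(-45\right) 4 g{\left(N{\left(\left(-5\right) \left(-1\right) \right)} \right)} = \left(-45\right) 4 \left(\left(-5\right) \left(-1\right)\right)^{2} = - 180 \cdot 5^{2} = \left(-180\right) 25 = -4500$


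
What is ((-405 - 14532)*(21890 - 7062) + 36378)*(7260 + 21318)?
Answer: -6328582610724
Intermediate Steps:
((-405 - 14532)*(21890 - 7062) + 36378)*(7260 + 21318) = (-14937*14828 + 36378)*28578 = (-221485836 + 36378)*28578 = -221449458*28578 = -6328582610724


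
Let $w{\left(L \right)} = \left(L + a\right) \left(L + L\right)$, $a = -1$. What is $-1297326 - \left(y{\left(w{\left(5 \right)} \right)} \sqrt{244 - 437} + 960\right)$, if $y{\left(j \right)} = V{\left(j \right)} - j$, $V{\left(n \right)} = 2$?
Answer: $-1298286 + 38 i \sqrt{193} \approx -1.2983 \cdot 10^{6} + 527.91 i$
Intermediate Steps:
$w{\left(L \right)} = 2 L \left(-1 + L\right)$ ($w{\left(L \right)} = \left(L - 1\right) \left(L + L\right) = \left(-1 + L\right) 2 L = 2 L \left(-1 + L\right)$)
$y{\left(j \right)} = 2 - j$
$-1297326 - \left(y{\left(w{\left(5 \right)} \right)} \sqrt{244 - 437} + 960\right) = -1297326 - \left(\left(2 - 2 \cdot 5 \left(-1 + 5\right)\right) \sqrt{244 - 437} + 960\right) = -1297326 - \left(\left(2 - 2 \cdot 5 \cdot 4\right) \sqrt{-193} + 960\right) = -1297326 - \left(\left(2 - 40\right) i \sqrt{193} + 960\right) = -1297326 - \left(- 38 i \sqrt{193} + 960\right) = -1297326 - \left(960 - 38 i \sqrt{193}\right) = -1298286 + 38 i \sqrt{193}$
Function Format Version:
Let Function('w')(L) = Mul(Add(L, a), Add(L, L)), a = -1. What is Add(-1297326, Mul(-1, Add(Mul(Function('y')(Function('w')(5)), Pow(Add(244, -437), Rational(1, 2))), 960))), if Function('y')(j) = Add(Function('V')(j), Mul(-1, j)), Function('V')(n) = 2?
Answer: Add(-1298286, Mul(38, I, Pow(193, Rational(1, 2)))) ≈ Add(-1.2983e+6, Mul(527.91, I))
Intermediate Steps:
Function('w')(L) = Mul(2, L, Add(-1, L)) (Function('w')(L) = Mul(Add(L, -1), Add(L, L)) = Mul(Add(-1, L), Mul(2, L)) = Mul(2, L, Add(-1, L)))
Function('y')(j) = Add(2, Mul(-1, j))
Add(-1297326, Mul(-1, Add(Mul(Function('y')(Function('w')(5)), Pow(Add(244, -437), Rational(1, 2))), 960))) = Add(-1297326, Mul(-1, Add(Mul(Add(2, Mul(-1, Mul(2, 5, Add(-1, 5)))), Pow(Add(244, -437), Rational(1, 2))), 960))) = Add(-1297326, Mul(-1, Add(Mul(Add(2, Mul(-1, Mul(2, 5, 4))), Pow(-193, Rational(1, 2))), 960))) = Add(-1297326, Mul(-1, Add(Mul(Add(2, Mul(-1, 40)), Mul(I, Pow(193, Rational(1, 2)))), 960))) = Add(-1297326, Mul(-1, Add(Mul(Add(2, -40), Mul(I, Pow(193, Rational(1, 2)))), 960))) = Add(-1297326, Mul(-1, Add(Mul(-38, Mul(I, Pow(193, Rational(1, 2)))), 960))) = Add(-1297326, Mul(-1, Add(Mul(-38, I, Pow(193, Rational(1, 2))), 960))) = Add(-1297326, Mul(-1, Add(960, Mul(-38, I, Pow(193, Rational(1, 2)))))) = Add(-1297326, Add(-960, Mul(38, I, Pow(193, Rational(1, 2))))) = Add(-1298286, Mul(38, I, Pow(193, Rational(1, 2))))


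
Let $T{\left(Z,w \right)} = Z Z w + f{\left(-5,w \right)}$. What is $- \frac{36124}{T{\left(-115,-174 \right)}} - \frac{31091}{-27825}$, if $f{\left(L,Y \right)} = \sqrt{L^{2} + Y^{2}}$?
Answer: $\frac{166948903178604109}{147341480205437175} + \frac{36124 \sqrt{30301}}{5295291292199} \approx 1.1331$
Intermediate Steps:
$T{\left(Z,w \right)} = \sqrt{25 + w^{2}} + w Z^{2}$ ($T{\left(Z,w \right)} = Z Z w + \sqrt{\left(-5\right)^{2} + w^{2}} = Z^{2} w + \sqrt{25 + w^{2}} = w Z^{2} + \sqrt{25 + w^{2}} = \sqrt{25 + w^{2}} + w Z^{2}$)
$- \frac{36124}{T{\left(-115,-174 \right)}} - \frac{31091}{-27825} = - \frac{36124}{\sqrt{25 + \left(-174\right)^{2}} - 174 \left(-115\right)^{2}} - \frac{31091}{-27825} = - \frac{36124}{\sqrt{25 + 30276} - 2301150} - - \frac{31091}{27825} = - \frac{36124}{\sqrt{30301} - 2301150} + \frac{31091}{27825} = - \frac{36124}{-2301150 + \sqrt{30301}} + \frac{31091}{27825} = \frac{31091}{27825} - \frac{36124}{-2301150 + \sqrt{30301}}$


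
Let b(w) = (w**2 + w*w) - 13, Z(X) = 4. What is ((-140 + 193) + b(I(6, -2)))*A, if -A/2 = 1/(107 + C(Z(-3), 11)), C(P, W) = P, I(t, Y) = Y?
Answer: -32/37 ≈ -0.86486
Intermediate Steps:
b(w) = -13 + 2*w**2 (b(w) = (w**2 + w**2) - 13 = 2*w**2 - 13 = -13 + 2*w**2)
A = -2/111 (A = -2/(107 + 4) = -2/111 ≈ -0.018018)
((-140 + 193) + b(I(6, -2)))*A = ((-140 + 193) + (-13 + 2*(-2)**2))*(-2/111) = (53 + (-13 + 2*4))*(-2/111) = (53 + (-13 + 8))*(-2/111) = (53 - 5)*(-2/111) = 48*(-2/111) = -32/37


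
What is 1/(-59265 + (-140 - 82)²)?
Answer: -1/9981 ≈ -0.00010019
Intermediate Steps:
1/(-59265 + (-140 - 82)²) = 1/(-59265 + (-222)²) = 1/(-59265 + 49284) = 1/(-9981) = -1/9981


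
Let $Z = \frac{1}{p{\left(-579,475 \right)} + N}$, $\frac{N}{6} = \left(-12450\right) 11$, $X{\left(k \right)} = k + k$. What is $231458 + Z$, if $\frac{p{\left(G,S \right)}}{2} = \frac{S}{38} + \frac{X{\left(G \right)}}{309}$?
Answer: $\frac{19589053656923}{84633297} \approx 2.3146 \cdot 10^{5}$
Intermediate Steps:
$X{\left(k \right)} = 2 k$
$N = -821700$ ($N = 6 \left(\left(-12450\right) 11\right) = 6 \left(-136950\right) = -821700$)
$p{\left(G,S \right)} = \frac{S}{19} + \frac{4 G}{309}$ ($p{\left(G,S \right)} = 2 \left(\frac{S}{38} + \frac{2 G}{309}\right) = \frac{S}{19} + \frac{4 G}{309}$)
$Z = - \frac{103}{84633297}$ ($Z = \frac{1}{\left(\frac{1}{19} \cdot 475 + \frac{4}{309} \left(-579\right)\right) - 821700} = \frac{1}{\left(25 - \frac{772}{103}\right) - 821700} = \frac{1}{\frac{1803}{103} - 821700} = \frac{1}{- \frac{84633297}{103}} = - \frac{103}{84633297} \approx -1.217 \cdot 10^{-6}$)
$231458 + Z = 231458 - \frac{103}{84633297} = \frac{19589053656923}{84633297}$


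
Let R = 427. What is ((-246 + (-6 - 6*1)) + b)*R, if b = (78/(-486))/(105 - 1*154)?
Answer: -62463329/567 ≈ -1.1016e+5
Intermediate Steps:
b = 13/3969 (b = (78*(-1/486))/(105 - 154) = -13/81/(-49) = -13/81*(-1/49) = 13/3969 ≈ 0.0032754)
((-246 + (-6 - 6*1)) + b)*R = ((-246 + (-6 - 6*1)) + 13/3969)*427 = ((-246 + (-6 - 6)) + 13/3969)*427 = ((-246 - 12) + 13/3969)*427 = (-258 + 13/3969)*427 = -1023989/3969*427 = -62463329/567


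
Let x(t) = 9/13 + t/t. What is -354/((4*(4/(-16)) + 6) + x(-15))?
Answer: -1534/29 ≈ -52.897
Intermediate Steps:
x(t) = 22/13 (x(t) = 9*(1/13) + 1 = 9/13 + 1 = 22/13)
-354/((4*(4/(-16)) + 6) + x(-15)) = -354/((4*(4/(-16)) + 6) + 22/13) = -354/((4*(4*(-1/16)) + 6) + 22/13) = -354/((4*(-¼) + 6) + 22/13) = -354/((-1 + 6) + 22/13) = -354/(5 + 22/13) = -354/(87/13) = (13/87)*(-354) = -1534/29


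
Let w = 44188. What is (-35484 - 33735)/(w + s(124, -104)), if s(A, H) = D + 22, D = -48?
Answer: -69219/44162 ≈ -1.5674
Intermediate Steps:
s(A, H) = -26 (s(A, H) = -48 + 22 = -26)
(-35484 - 33735)/(w + s(124, -104)) = (-35484 - 33735)/(44188 - 26) = -69219/44162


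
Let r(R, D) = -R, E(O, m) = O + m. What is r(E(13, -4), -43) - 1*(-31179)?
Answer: 31170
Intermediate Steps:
r(E(13, -4), -43) - 1*(-31179) = -(13 - 4) - 1*(-31179) = -1*9 + 31179 = -9 + 31179 = 31170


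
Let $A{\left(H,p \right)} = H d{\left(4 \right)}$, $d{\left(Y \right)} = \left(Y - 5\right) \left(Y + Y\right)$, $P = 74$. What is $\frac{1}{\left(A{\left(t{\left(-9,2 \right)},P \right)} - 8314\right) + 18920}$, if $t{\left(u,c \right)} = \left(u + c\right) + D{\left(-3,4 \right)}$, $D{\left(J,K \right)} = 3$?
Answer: $\frac{1}{10638} \approx 9.4003 \cdot 10^{-5}$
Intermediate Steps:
$d{\left(Y \right)} = 2 Y \left(-5 + Y\right)$ ($d{\left(Y \right)} = \left(-5 + Y\right) 2 Y = 2 Y \left(-5 + Y\right)$)
$t{\left(u,c \right)} = 3 + c + u$ ($t{\left(u,c \right)} = \left(u + c\right) + 3 = \left(c + u\right) + 3 = 3 + c + u$)
$A{\left(H,p \right)} = - 8 H$ ($A{\left(H,p \right)} = H 2 \cdot 4 \left(-5 + 4\right) = H 2 \cdot 4 \left(-1\right) = H \left(-8\right) = - 8 H$)
$\frac{1}{\left(A{\left(t{\left(-9,2 \right)},P \right)} - 8314\right) + 18920} = \frac{1}{\left(- 8 \left(3 + 2 - 9\right) - 8314\right) + 18920} = \frac{1}{\left(\left(-8\right) \left(-4\right) - 8314\right) + 18920} = \frac{1}{\left(32 - 8314\right) + 18920} = \frac{1}{-8282 + 18920} = \frac{1}{10638}$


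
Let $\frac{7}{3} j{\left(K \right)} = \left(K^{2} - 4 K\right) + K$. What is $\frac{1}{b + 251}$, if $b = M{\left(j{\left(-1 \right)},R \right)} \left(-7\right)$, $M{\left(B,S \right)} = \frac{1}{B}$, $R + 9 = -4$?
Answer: $\frac{12}{2963} \approx 0.0040499$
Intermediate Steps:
$R = -13$ ($R = -9 - 4 = -13$)
$j{\left(K \right)} = - \frac{9 K}{7} + \frac{3 K^{2}}{7}$ ($j{\left(K \right)} = \frac{3 \left(\left(K^{2} - 4 K\right) + K\right)}{7} = \frac{3 \left(K^{2} - 3 K\right)}{7} = - \frac{9 K}{7} + \frac{3 K^{2}}{7}$)
$b = - \frac{49}{12}$ ($b = \frac{1}{\frac{3}{7} \left(-1\right) \left(-3 - 1\right)} \left(-7\right) = \frac{1}{\frac{3}{7} \left(-1\right) \left(-4\right)} \left(-7\right) = \frac{1}{\frac{12}{7}} \left(-7\right) = \frac{7}{12} \left(-7\right) = - \frac{49}{12} \approx -4.0833$)
$\frac{1}{b + 251} = \frac{1}{- \frac{49}{12} + 251} = \frac{1}{\frac{2963}{12}} = \frac{12}{2963}$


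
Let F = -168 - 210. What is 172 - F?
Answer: 550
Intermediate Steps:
F = -378
172 - F = 172 - 1*(-378) = 172 + 378 = 550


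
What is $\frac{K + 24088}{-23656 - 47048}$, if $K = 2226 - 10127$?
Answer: $- \frac{16187}{70704} \approx -0.22894$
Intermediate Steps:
$K = -7901$
$\frac{K + 24088}{-23656 - 47048} = \frac{-7901 + 24088}{-23656 - 47048} = \frac{16187}{-70704} = 16187 \left(- \frac{1}{70704}\right) = - \frac{16187}{70704}$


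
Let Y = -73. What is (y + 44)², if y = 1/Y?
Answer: 10310521/5329 ≈ 1934.8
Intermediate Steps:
y = -1/73 (y = 1/(-73) = -1/73 ≈ -0.013699)
(y + 44)² = (-1/73 + 44)² = (3211/73)² = 10310521/5329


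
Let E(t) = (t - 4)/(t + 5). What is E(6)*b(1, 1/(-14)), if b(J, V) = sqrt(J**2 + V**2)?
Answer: sqrt(197)/77 ≈ 0.18228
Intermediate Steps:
E(t) = (-4 + t)/(5 + t)
E(6)*b(1, 1/(-14)) = ((-4 + 6)/(5 + 6))*sqrt(1**2 + (1/(-14))**2) = (2/11)*sqrt(1 + (-1/14)**2) = ((1/11)*2)*sqrt(1 + 1/196) = 2*sqrt(197/196)/11 = 2*(sqrt(197)/14)/11 = sqrt(197)/77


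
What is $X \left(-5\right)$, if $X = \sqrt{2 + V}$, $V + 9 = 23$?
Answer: $-20$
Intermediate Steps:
$V = 14$ ($V = -9 + 23 = 14$)
$X = 4$ ($X = \sqrt{2 + 14} = \sqrt{16} = 4$)
$X \left(-5\right) = 4 \left(-5\right) = -20$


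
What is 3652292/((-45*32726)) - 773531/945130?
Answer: -459104663573/139186459710 ≈ -3.2985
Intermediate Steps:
3652292/((-45*32726)) - 773531/945130 = 3652292/(-1472670) - 773531*1/945130 = 3652292*(-1/1472670) - 773531/945130 = -1826146/736335 - 773531/945130 = -459104663573/139186459710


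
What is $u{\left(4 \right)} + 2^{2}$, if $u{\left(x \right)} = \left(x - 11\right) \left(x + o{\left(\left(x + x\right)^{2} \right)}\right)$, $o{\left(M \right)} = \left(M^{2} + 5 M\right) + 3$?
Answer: $-30957$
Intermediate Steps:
$o{\left(M \right)} = 3 + M^{2} + 5 M$
$u{\left(x \right)} = \left(-11 + x\right) \left(3 + x + 16 x^{4} + 20 x^{2}\right)$ ($u{\left(x \right)} = \left(x - 11\right) \left(x + \left(3 + \left(\left(x + x\right)^{2}\right)^{2} + 5 \left(x + x\right)^{2}\right)\right) = \left(-11 + x\right) \left(x + \left(3 + \left(\left(2 x\right)^{2}\right)^{2} + 5 \left(2 x\right)^{2}\right)\right) = \left(-11 + x\right) \left(x + \left(3 + \left(4 x^{2}\right)^{2} + 5 \cdot 4 x^{2}\right)\right) = \left(-11 + x\right) \left(x + \left(3 + 16 x^{4} + 20 x^{2}\right)\right) = \left(-11 + x\right) \left(3 + x + 16 x^{4} + 20 x^{2}\right)$)
$u{\left(4 \right)} + 2^{2} = \left(-33 - 219 \cdot 4^{2} - 176 \cdot 4^{4} - 32 + 16 \cdot 4^{5} + 20 \cdot 4^{3}\right) + 2^{2} = \left(-33 - 3504 - 45056 - 32 + 16 \cdot 1024 + 20 \cdot 64\right) + 4 = \left(-33 - 3504 - 45056 - 32 + 16384 + 1280\right) + 4 = -30961 + 4 = -30957$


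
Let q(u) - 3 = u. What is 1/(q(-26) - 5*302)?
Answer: -1/1533 ≈ -0.00065232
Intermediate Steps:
q(u) = 3 + u
1/(q(-26) - 5*302) = 1/((3 - 26) - 5*302) = 1/(-23 - 1510) = 1/(-1533) = -1/1533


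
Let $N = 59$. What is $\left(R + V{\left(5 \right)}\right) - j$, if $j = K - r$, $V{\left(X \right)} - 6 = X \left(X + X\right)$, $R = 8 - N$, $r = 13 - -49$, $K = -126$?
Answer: $193$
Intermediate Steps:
$r = 62$ ($r = 13 + 49 = 62$)
$R = -51$ ($R = 8 - 59 = -51$)
$V{\left(X \right)} = 6 + 2 X^{2}$ ($V{\left(X \right)} = 6 + X \left(X + X\right) = 6 + X 2 X = 6 + 2 X^{2}$)
$j = -188$ ($j = -126 - 62 = -188$)
$\left(R + V{\left(5 \right)}\right) - j = \left(-51 + \left(6 + 2 \cdot 5^{2}\right)\right) - -188 = \left(-51 + \left(6 + 2 \cdot 25\right)\right) + 188 = \left(-51 + \left(6 + 50\right)\right) + 188 = \left(-51 + 56\right) + 188 = 5 + 188 = 193$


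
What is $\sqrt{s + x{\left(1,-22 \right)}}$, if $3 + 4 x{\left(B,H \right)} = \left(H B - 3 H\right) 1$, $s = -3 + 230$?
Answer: $\frac{\sqrt{949}}{2} \approx 15.403$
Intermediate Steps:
$s = 227$
$x{\left(B,H \right)} = - \frac{3}{4} - \frac{3 H}{4} + \frac{B H}{4}$ ($x{\left(B,H \right)} = - \frac{3}{4} + \frac{\left(H B - 3 H\right) 1}{4} = - \frac{3}{4} + \frac{\left(B H - 3 H\right) 1}{4} = - \frac{3}{4} + \frac{\left(- 3 H + B H\right) 1}{4} = - \frac{3}{4} + \frac{- 3 H + B H}{4} = - \frac{3}{4} + \left(- \frac{3 H}{4} + \frac{B H}{4}\right) = - \frac{3}{4} - \frac{3 H}{4} + \frac{B H}{4}$)
$\sqrt{s + x{\left(1,-22 \right)}} = \sqrt{227 - \left(- \frac{63}{4} + \frac{11}{2}\right)} = \sqrt{227 - - \frac{41}{4}} = \sqrt{227 + \frac{41}{4}} = \sqrt{\frac{949}{4}} = \frac{\sqrt{949}}{2}$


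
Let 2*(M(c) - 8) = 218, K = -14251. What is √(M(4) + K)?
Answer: I*√14134 ≈ 118.89*I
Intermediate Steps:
M(c) = 117 (M(c) = 8 + (½)*218 = 8 + 109 = 117)
√(M(4) + K) = √(117 - 14251) = √(-14134) = I*√14134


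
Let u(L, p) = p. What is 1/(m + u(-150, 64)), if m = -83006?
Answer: -1/82942 ≈ -1.2057e-5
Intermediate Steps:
1/(m + u(-150, 64)) = 1/(-83006 + 64) = 1/(-82942) = -1/82942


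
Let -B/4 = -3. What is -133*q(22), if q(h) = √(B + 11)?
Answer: -133*√23 ≈ -637.85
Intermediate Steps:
B = 12 (B = -4*(-3) = 12)
q(h) = √23 (q(h) = √(12 + 11) = √23)
-133*q(22) = -133*√23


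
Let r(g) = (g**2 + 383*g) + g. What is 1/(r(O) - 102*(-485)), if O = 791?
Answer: 1/978895 ≈ 1.0216e-6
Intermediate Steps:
r(g) = g**2 + 384*g
1/(r(O) - 102*(-485)) = 1/(791*(384 + 791) - 102*(-485)) = 1/(791*1175 + 49470) = 1/(929425 + 49470) = 1/978895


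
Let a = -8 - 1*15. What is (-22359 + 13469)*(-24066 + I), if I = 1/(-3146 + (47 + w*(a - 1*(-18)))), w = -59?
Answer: 299953333925/1402 ≈ 2.1395e+8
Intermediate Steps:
a = -23 (a = -8 - 15 = -23)
I = -1/2804 (I = 1/(-3146 + (47 - 59*(-23 - 1*(-18)))) = 1/(-3146 + (47 - 59*(-23 + 18))) = 1/(-3146 + (47 - 59*(-5))) = 1/(-3146 + (47 + 295)) = 1/(-3146 + 342) = 1/(-2804) = -1/2804 ≈ -0.00035663)
(-22359 + 13469)*(-24066 + I) = (-22359 + 13469)*(-24066 - 1/2804) = -8890*(-67481065/2804) = 299953333925/1402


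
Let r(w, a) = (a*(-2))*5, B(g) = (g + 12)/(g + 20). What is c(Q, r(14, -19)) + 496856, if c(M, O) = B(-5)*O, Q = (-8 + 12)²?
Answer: 1490834/3 ≈ 4.9694e+5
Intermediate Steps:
B(g) = (12 + g)/(20 + g)
r(w, a) = -10*a (r(w, a) = -2*a*5 = -10*a)
Q = 16 (Q = 4² = 16)
c(M, O) = 7*O/15 (c(M, O) = ((12 - 5)/(20 - 5))*O = (7/15)*O = ((1/15)*7)*O = 7*O/15)
c(Q, r(14, -19)) + 496856 = 7*(-10*(-19))/15 + 496856 = (7/15)*190 + 496856 = 266/3 + 496856 = 1490834/3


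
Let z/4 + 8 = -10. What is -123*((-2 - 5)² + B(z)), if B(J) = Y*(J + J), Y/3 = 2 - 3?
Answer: -59163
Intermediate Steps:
z = -72 (z = -32 + 4*(-10) = -32 - 40 = -72)
Y = -3 (Y = 3*(2 - 3) = 3*(-1) = -3)
B(J) = -6*J (B(J) = -3*(J + J) = -6*J)
-123*((-2 - 5)² + B(z)) = -123*((-2 - 5)² - 6*(-72)) = -123*((-7)² + 432) = -123*(49 + 432) = -123*481 = -59163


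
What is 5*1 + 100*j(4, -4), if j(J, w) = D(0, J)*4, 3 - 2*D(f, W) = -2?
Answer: 1005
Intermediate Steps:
D(f, W) = 5/2 (D(f, W) = 3/2 - 1/2*(-2) = 3/2 + 1 = 5/2)
j(J, w) = 10 (j(J, w) = (5/2)*4 = 10)
5*1 + 100*j(4, -4) = 5*1 + 100*10 = 5 + 1000 = 1005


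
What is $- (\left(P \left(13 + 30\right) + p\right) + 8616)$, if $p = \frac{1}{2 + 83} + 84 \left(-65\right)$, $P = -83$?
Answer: $\frac{35104}{85} \approx 412.99$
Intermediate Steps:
$p = - \frac{464099}{85}$ ($p = \frac{1}{85} - 5460 = - \frac{464099}{85} \approx -5460.0$)
$- (\left(P \left(13 + 30\right) + p\right) + 8616) = - (\left(- 83 \left(13 + 30\right) - \frac{464099}{85}\right) + 8616) = - (\left(\left(-83\right) 43 - \frac{464099}{85}\right) + 8616) = - (\left(-3569 - \frac{464099}{85}\right) + 8616) = - (- \frac{767464}{85} + 8616) = \left(-1\right) \left(- \frac{35104}{85}\right) = \frac{35104}{85}$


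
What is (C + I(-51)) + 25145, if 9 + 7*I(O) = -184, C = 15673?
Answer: 285533/7 ≈ 40790.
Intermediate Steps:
I(O) = -193/7 (I(O) = -9/7 + (⅐)*(-184) = -9/7 - 184/7 = -193/7)
(C + I(-51)) + 25145 = (15673 - 193/7) + 25145 = 109518/7 + 25145 = 285533/7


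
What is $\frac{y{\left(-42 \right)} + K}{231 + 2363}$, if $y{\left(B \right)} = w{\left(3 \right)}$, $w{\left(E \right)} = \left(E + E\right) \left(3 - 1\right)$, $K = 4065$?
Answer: $\frac{4077}{2594} \approx 1.5717$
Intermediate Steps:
$w{\left(E \right)} = 4 E$ ($w{\left(E \right)} = 2 E 2 = 4 E$)
$y{\left(B \right)} = 12$ ($y{\left(B \right)} = 4 \cdot 3 = 12$)
$\frac{y{\left(-42 \right)} + K}{231 + 2363} = \frac{12 + 4065}{231 + 2363} = \frac{4077}{2594}$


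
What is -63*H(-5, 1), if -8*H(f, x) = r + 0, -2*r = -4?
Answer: 63/4 ≈ 15.750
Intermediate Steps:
r = 2 (r = -½*(-4) = 2)
H(f, x) = -¼ (H(f, x) = -(2 + 0)/8 = -⅛*2 = -¼)
-63*H(-5, 1) = -63*(-¼) = 63/4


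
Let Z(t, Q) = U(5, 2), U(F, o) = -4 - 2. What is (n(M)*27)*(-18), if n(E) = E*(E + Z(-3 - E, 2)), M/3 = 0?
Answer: 0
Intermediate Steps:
M = 0 (M = 3*0 = 0)
U(F, o) = -6
Z(t, Q) = -6
n(E) = E*(-6 + E) (n(E) = E*(E - 6) = E*(-6 + E))
(n(M)*27)*(-18) = ((0*(-6 + 0))*27)*(-18) = ((0*(-6))*27)*(-18) = (0*27)*(-18) = 0*(-18) = 0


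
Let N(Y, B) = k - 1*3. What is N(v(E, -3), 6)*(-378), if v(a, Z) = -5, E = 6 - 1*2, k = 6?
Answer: -1134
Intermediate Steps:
E = 4 (E = 6 - 2 = 4)
N(Y, B) = 3 (N(Y, B) = 6 - 1*3 = 6 - 3 = 3)
N(v(E, -3), 6)*(-378) = 3*(-378) = -1134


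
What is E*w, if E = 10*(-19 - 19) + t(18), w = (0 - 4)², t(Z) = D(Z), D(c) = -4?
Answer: -6144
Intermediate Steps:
t(Z) = -4
w = 16 (w = (-4)² = 16)
E = -384 (E = 10*(-19 - 19) - 4 = 10*(-38) - 4 = -380 - 4 = -384)
E*w = -384*16 = -6144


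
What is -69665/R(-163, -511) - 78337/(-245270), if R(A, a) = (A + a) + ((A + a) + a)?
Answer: 17232363033/455956930 ≈ 37.794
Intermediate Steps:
R(A, a) = 2*A + 3*a (R(A, a) = (A + a) + (A + 2*a) = 2*A + 3*a)
-69665/R(-163, -511) - 78337/(-245270) = -69665/(2*(-163) + 3*(-511)) - 78337/(-245270) = -69665/(-326 - 1533) - 78337*(-1/245270) = -69665/(-1859) + 78337/245270 = -69665*(-1/1859) + 78337/245270 = 69665/1859 + 78337/245270 = 17232363033/455956930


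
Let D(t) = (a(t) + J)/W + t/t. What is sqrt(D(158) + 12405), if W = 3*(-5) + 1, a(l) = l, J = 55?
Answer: sqrt(2428594)/14 ≈ 111.31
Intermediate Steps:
W = -14 (W = -15 + 1 = -14)
D(t) = -41/14 - t/14 (D(t) = (t + 55)/(-14) + t/t = (55 + t)*(-1/14) + 1 = (-55/14 - t/14) + 1 = -41/14 - t/14)
sqrt(D(158) + 12405) = sqrt((-41/14 - 1/14*158) + 12405) = sqrt((-41/14 - 79/7) + 12405) = sqrt(-199/14 + 12405) = sqrt(173471/14) = sqrt(2428594)/14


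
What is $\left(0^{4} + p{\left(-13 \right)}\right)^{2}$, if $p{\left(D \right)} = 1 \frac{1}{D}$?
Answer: $\frac{1}{169} \approx 0.0059172$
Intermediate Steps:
$p{\left(D \right)} = \frac{1}{D}$
$\left(0^{4} + p{\left(-13 \right)}\right)^{2} = \left(0^{4} + \frac{1}{-13}\right)^{2} = \left(0 - \frac{1}{13}\right)^{2} = \left(- \frac{1}{13}\right)^{2} = \frac{1}{169}$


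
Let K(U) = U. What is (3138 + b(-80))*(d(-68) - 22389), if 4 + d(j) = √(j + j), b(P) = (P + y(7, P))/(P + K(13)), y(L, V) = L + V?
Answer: -4711464807/67 + 420798*I*√34/67 ≈ -7.032e+7 + 36622.0*I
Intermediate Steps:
b(P) = (7 + 2*P)/(13 + P) (b(P) = (P + (7 + P))/(P + 13) = (7 + 2*P)/(13 + P))
d(j) = -4 + √2*√j (d(j) = -4 + √(j + j) = -4 + √(2*j) = -4 + √2*√j)
(3138 + b(-80))*(d(-68) - 22389) = (3138 + (7 + 2*(-80))/(13 - 80))*((-4 + √2*√(-68)) - 22389) = (3138 + (7 - 160)/(-67))*((-4 + √2*(2*I*√17)) - 22389) = (3138 - 1/67*(-153))*((-4 + 2*I*√34) - 22389) = (3138 + 153/67)*(-22393 + 2*I*√34) = 210399*(-22393 + 2*I*√34)/67 = -4711464807/67 + 420798*I*√34/67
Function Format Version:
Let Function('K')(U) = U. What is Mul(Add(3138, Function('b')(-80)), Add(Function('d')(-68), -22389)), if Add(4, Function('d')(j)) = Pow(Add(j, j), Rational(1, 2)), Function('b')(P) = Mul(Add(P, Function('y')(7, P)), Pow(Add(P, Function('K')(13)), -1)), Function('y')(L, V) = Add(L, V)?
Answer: Add(Rational(-4711464807, 67), Mul(Rational(420798, 67), I, Pow(34, Rational(1, 2)))) ≈ Add(-7.0320e+7, Mul(36622., I))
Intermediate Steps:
Function('b')(P) = Mul(Pow(Add(13, P), -1), Add(7, Mul(2, P))) (Function('b')(P) = Mul(Add(P, Add(7, P)), Pow(Add(P, 13), -1)) = Mul(Add(7, Mul(2, P)), Pow(Add(13, P), -1)) = Mul(Pow(Add(13, P), -1), Add(7, Mul(2, P))))
Function('d')(j) = Add(-4, Mul(Pow(2, Rational(1, 2)), Pow(j, Rational(1, 2)))) (Function('d')(j) = Add(-4, Pow(Add(j, j), Rational(1, 2))) = Add(-4, Pow(Mul(2, j), Rational(1, 2))) = Add(-4, Mul(Pow(2, Rational(1, 2)), Pow(j, Rational(1, 2)))))
Mul(Add(3138, Function('b')(-80)), Add(Function('d')(-68), -22389)) = Mul(Add(3138, Mul(Pow(Add(13, -80), -1), Add(7, Mul(2, -80)))), Add(Add(-4, Mul(Pow(2, Rational(1, 2)), Pow(-68, Rational(1, 2)))), -22389)) = Mul(Add(3138, Mul(Pow(-67, -1), Add(7, -160))), Add(Add(-4, Mul(Pow(2, Rational(1, 2)), Mul(2, I, Pow(17, Rational(1, 2))))), -22389)) = Mul(Add(3138, Mul(Rational(-1, 67), -153)), Add(Add(-4, Mul(2, I, Pow(34, Rational(1, 2)))), -22389)) = Mul(Add(3138, Rational(153, 67)), Add(-22393, Mul(2, I, Pow(34, Rational(1, 2))))) = Mul(Rational(210399, 67), Add(-22393, Mul(2, I, Pow(34, Rational(1, 2))))) = Add(Rational(-4711464807, 67), Mul(Rational(420798, 67), I, Pow(34, Rational(1, 2))))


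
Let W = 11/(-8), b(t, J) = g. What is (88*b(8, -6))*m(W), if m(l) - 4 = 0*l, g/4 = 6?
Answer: 8448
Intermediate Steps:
g = 24 (g = 4*6 = 24)
b(t, J) = 24
W = -11/8 (W = 11*(-⅛) = -11/8 ≈ -1.3750)
m(l) = 4 (m(l) = 4 + 0*l = 4 + 0 = 4)
(88*b(8, -6))*m(W) = (88*24)*4 = 2112*4 = 8448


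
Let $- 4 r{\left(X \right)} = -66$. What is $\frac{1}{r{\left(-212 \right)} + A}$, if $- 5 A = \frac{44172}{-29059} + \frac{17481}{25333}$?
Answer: $\frac{7361516470}{122687079549} \approx 0.060002$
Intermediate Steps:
$A = \frac{611028897}{3680758235}$ ($A = - \frac{\frac{44172}{-29059} + \frac{17481}{25333}}{5} = - \frac{44172 \left(- \frac{1}{29059}\right) + 17481 \cdot \frac{1}{25333}}{5} = - \frac{- \frac{44172}{29059} + \frac{17481}{25333}}{5} = \left(- \frac{1}{5}\right) \left(- \frac{611028897}{736151647}\right) = \frac{611028897}{3680758235} \approx 0.16601$)
$r{\left(X \right)} = \frac{33}{2}$ ($r{\left(X \right)} = \left(- \frac{1}{4}\right) \left(-66\right) = \frac{33}{2}$)
$\frac{1}{r{\left(-212 \right)} + A} = \frac{1}{\frac{33}{2} + \frac{611028897}{3680758235}} = \frac{1}{\frac{122687079549}{7361516470}} = \frac{7361516470}{122687079549}$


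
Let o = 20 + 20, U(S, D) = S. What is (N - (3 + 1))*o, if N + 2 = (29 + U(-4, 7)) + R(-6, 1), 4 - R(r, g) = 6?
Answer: 680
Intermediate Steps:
R(r, g) = -2 (R(r, g) = 4 - 1*6 = 4 - 6 = -2)
o = 40
N = 21 (N = -2 + ((29 - 4) - 2) = -2 + (25 - 2) = -2 + 23 = 21)
(N - (3 + 1))*o = (21 - (3 + 1))*40 = (21 - 1*4)*40 = (21 - 4)*40 = 17*40 = 680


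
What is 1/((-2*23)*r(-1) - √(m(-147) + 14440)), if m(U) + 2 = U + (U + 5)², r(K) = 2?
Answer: 92/25991 - √34455/25991 ≈ -0.0036020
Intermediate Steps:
m(U) = -2 + U + (5 + U)² (m(U) = -2 + (U + (U + 5)²) = -2 + (U + (5 + U)²) = -2 + U + (5 + U)²)
1/((-2*23)*r(-1) - √(m(-147) + 14440)) = 1/(-2*23*2 - √((-2 - 147 + (5 - 147)²) + 14440)) = 1/(-46*2 - √((-2 - 147 + (-142)²) + 14440)) = 1/(-92 - √((-2 - 147 + 20164) + 14440)) = 1/(-92 - √(20015 + 14440)) = 1/(-92 - √34455)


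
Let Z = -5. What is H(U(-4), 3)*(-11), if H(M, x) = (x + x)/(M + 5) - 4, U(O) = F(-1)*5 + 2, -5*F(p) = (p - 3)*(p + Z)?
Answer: 814/17 ≈ 47.882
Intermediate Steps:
F(p) = -(-5 + p)*(-3 + p)/5 (F(p) = -(p - 3)*(p - 5)/5 = -(-3 + p)*(-5 + p)/5 = -(-5 + p)*(-3 + p)/5)
U(O) = -22 (U(O) = (-3 - ⅕*(-1)² + (8/5)*(-1))*5 + 2 = (-3 - ⅕*1 - 8/5)*5 + 2 = (-3 - ⅕ - 8/5)*5 + 2 = -24/5*5 + 2 = -24 + 2 = -22)
H(M, x) = -4 + 2*x/(5 + M) (H(M, x) = (2*x)/(5 + M) - 4 = 2*x/(5 + M) - 4 = -4 + 2*x/(5 + M))
H(U(-4), 3)*(-11) = (2*(-10 + 3 - 2*(-22))/(5 - 22))*(-11) = (2*(-10 + 3 + 44)/(-17))*(-11) = (2*(-1/17)*37)*(-11) = -74/17*(-11) = 814/17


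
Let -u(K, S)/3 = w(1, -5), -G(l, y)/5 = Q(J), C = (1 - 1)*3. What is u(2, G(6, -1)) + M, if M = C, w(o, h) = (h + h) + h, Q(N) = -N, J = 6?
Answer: 45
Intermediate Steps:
C = 0 (C = 0*3 = 0)
w(o, h) = 3*h (w(o, h) = 2*h + h = 3*h)
G(l, y) = 30 (G(l, y) = -(-5)*6 = -5*(-6) = 30)
u(K, S) = 45 (u(K, S) = -9*(-5) = -3*(-15) = 45)
M = 0
u(2, G(6, -1)) + M = 45 + 0 = 45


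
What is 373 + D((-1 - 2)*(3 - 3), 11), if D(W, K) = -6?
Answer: 367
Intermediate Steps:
373 + D((-1 - 2)*(3 - 3), 11) = 373 - 6 = 367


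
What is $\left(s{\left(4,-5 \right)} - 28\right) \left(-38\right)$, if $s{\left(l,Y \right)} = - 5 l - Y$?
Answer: $1634$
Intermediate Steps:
$s{\left(l,Y \right)} = - Y - 5 l$
$\left(s{\left(4,-5 \right)} - 28\right) \left(-38\right) = \left(\left(\left(-1\right) \left(-5\right) - 20\right) - 28\right) \left(-38\right) = \left(\left(5 - 20\right) - 28\right) \left(-38\right) = \left(-15 - 28\right) \left(-38\right) = \left(-43\right) \left(-38\right) = 1634$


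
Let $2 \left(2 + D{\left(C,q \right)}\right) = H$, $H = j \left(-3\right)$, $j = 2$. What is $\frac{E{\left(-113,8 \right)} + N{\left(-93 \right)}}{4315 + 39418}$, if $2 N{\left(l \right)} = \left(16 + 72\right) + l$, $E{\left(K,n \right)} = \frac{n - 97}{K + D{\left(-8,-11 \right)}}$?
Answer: $- \frac{103}{2580247} \approx -3.9919 \cdot 10^{-5}$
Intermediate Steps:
$H = -6$ ($H = 2 \left(-3\right) = -6$)
$D{\left(C,q \right)} = -5$ ($D{\left(C,q \right)} = -2 + \frac{1}{2} \left(-6\right) = -2 - 3 = -5$)
$E{\left(K,n \right)} = \frac{-97 + n}{-5 + K}$ ($E{\left(K,n \right)} = \frac{n - 97}{K - 5} = \frac{-97 + n}{-5 + K}$)
$N{\left(l \right)} = 44 + \frac{l}{2}$ ($N{\left(l \right)} = \frac{\left(16 + 72\right) + l}{2} = \frac{88 + l}{2} = 44 + \frac{l}{2}$)
$\frac{E{\left(-113,8 \right)} + N{\left(-93 \right)}}{4315 + 39418} = \frac{\frac{-97 + 8}{-5 - 113} + \left(44 + \frac{1}{2} \left(-93\right)\right)}{4315 + 39418} = \frac{\frac{1}{-118} \left(-89\right) + \left(44 - \frac{93}{2}\right)}{43733} = \left(\left(- \frac{1}{118}\right) \left(-89\right) - \frac{5}{2}\right) \frac{1}{43733} = \left(\frac{89}{118} - \frac{5}{2}\right) \frac{1}{43733} = \left(- \frac{103}{59}\right) \frac{1}{43733} = - \frac{103}{2580247}$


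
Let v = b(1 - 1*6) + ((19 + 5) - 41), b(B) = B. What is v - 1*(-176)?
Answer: 154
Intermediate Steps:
v = -22 (v = (1 - 1*6) + ((19 + 5) - 41) = (1 - 6) + (24 - 41) = -5 - 17 = -22)
v - 1*(-176) = -22 - 1*(-176) = -22 + 176 = 154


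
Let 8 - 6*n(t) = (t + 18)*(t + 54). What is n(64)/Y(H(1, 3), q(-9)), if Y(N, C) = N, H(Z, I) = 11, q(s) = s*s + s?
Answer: -4834/33 ≈ -146.48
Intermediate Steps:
q(s) = s + s² (q(s) = s² + s = s + s²)
n(t) = 4/3 - (18 + t)*(54 + t)/6 (n(t) = 4/3 - (t + 18)*(t + 54)/6 = 4/3 - (18 + t)*(54 + t)/6)
n(64)/Y(H(1, 3), q(-9)) = (-482/3 - 12*64 - ⅙*64²)/11 = (-482/3 - 768 - ⅙*4096)*(1/11) = (-482/3 - 768 - 2048/3)*(1/11) = -4834/3*1/11 = -4834/33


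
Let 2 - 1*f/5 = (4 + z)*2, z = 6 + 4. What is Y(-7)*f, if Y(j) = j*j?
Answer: -6370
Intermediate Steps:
z = 10
Y(j) = j²
f = -130 (f = 10 - 5*(4 + 10)*2 = 10 - 70*2 = 10 - 5*28 = 10 - 140 = -130)
Y(-7)*f = (-7)²*(-130) = 49*(-130) = -6370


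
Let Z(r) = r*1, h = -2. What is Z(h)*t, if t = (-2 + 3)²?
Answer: -2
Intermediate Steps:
Z(r) = r
t = 1 (t = 1² = 1)
Z(h)*t = -2*1 = -2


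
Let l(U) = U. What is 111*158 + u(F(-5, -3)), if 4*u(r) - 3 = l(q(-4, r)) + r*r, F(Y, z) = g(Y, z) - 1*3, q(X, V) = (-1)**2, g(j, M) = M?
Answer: 17548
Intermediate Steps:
q(X, V) = 1
F(Y, z) = -3 + z (F(Y, z) = z - 1*3 = z - 3 = -3 + z)
u(r) = 1 + r**2/4 (u(r) = 3/4 + (1 + r*r)/4 = 3/4 + (1 + r**2)/4 = 3/4 + (1/4 + r**2/4) = 1 + r**2/4)
111*158 + u(F(-5, -3)) = 111*158 + (1 + (-3 - 3)**2/4) = 17538 + (1 + (1/4)*(-6)**2) = 17538 + (1 + (1/4)*36) = 17538 + (1 + 9) = 17538 + 10 = 17548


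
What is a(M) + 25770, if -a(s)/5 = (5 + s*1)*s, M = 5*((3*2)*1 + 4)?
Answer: 12020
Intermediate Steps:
M = 50 (M = 5*(6*1 + 4) = 5*(6 + 4) = 5*10 = 50)
a(s) = -5*s*(5 + s) (a(s) = -5*(5 + s*1)*s = -5*(5 + s)*s = -5*s*(5 + s))
a(M) + 25770 = -5*50*(5 + 50) + 25770 = -5*50*55 + 25770 = -13750 + 25770 = 12020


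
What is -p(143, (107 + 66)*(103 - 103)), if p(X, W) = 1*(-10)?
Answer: 10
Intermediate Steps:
p(X, W) = -10
-p(143, (107 + 66)*(103 - 103)) = -1*(-10) = 10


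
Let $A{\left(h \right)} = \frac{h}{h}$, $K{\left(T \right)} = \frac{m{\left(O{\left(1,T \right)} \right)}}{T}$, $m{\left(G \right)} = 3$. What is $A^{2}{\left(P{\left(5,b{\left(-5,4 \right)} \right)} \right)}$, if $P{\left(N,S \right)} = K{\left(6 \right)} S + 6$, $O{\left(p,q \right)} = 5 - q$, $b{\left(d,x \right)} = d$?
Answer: $1$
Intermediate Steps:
$K{\left(T \right)} = \frac{3}{T}$
$P{\left(N,S \right)} = 6 + \frac{S}{2}$ ($P{\left(N,S \right)} = \frac{3}{6} S + 6 = 3 \cdot \frac{1}{6} S + 6 = \frac{S}{2} + 6 = 6 + \frac{S}{2}$)
$A{\left(h \right)} = 1$
$A^{2}{\left(P{\left(5,b{\left(-5,4 \right)} \right)} \right)} = 1^{2} = 1$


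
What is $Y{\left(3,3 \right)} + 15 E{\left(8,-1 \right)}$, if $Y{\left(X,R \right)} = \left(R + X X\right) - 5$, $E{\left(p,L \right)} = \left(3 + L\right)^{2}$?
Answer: $67$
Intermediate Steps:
$Y{\left(X,R \right)} = -5 + R + X^{2}$ ($Y{\left(X,R \right)} = \left(R + X^{2}\right) - 5 = -5 + R + X^{2}$)
$Y{\left(3,3 \right)} + 15 E{\left(8,-1 \right)} = \left(-5 + 3 + 3^{2}\right) + 15 \left(3 - 1\right)^{2} = \left(-5 + 3 + 9\right) + 15 \cdot 2^{2} = 7 + 15 \cdot 4 = 7 + 60 = 67$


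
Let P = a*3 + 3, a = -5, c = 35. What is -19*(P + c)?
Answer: -437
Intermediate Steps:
P = -12 (P = -5*3 + 3 = -15 + 3 = -12)
-19*(P + c) = -19*(-12 + 35) = -19*23 = -437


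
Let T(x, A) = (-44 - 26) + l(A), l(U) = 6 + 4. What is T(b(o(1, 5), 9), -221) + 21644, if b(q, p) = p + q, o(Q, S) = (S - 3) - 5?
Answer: 21584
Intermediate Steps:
o(Q, S) = -8 + S (o(Q, S) = (-3 + S) - 5 = -8 + S)
l(U) = 10
T(x, A) = -60 (T(x, A) = (-44 - 26) + 10 = -70 + 10 = -60)
T(b(o(1, 5), 9), -221) + 21644 = -60 + 21644 = 21584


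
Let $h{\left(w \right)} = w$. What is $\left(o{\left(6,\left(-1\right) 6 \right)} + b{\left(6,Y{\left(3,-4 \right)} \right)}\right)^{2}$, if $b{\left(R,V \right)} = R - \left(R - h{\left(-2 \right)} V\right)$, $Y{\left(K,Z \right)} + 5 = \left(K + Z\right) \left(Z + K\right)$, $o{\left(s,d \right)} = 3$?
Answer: $121$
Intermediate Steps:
$Y{\left(K,Z \right)} = -5 + \left(K + Z\right)^{2}$ ($Y{\left(K,Z \right)} = -5 + \left(K + Z\right) \left(Z + K\right) = -5 + \left(K + Z\right) \left(K + Z\right) = -5 + \left(K + Z\right)^{2}$)
$b{\left(R,V \right)} = - 2 V$ ($b{\left(R,V \right)} = R - \left(R + 2 V\right) = - 2 V$)
$\left(o{\left(6,\left(-1\right) 6 \right)} + b{\left(6,Y{\left(3,-4 \right)} \right)}\right)^{2} = \left(3 - 2 \left(-5 + \left(3 - 4\right)^{2}\right)\right)^{2} = \left(3 - 2 \left(-5 + \left(-1\right)^{2}\right)\right)^{2} = \left(3 - 2 \left(-5 + 1\right)\right)^{2} = \left(3 - -8\right)^{2} = \left(3 + 8\right)^{2} = 11^{2} = 121$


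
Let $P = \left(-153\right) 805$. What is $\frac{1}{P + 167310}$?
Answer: $\frac{1}{44145} \approx 2.2653 \cdot 10^{-5}$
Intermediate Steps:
$P = -123165$
$\frac{1}{P + 167310} = \frac{1}{-123165 + 167310} = \frac{1}{44145}$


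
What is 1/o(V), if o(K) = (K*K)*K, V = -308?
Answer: -1/29218112 ≈ -3.4225e-8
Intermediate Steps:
o(K) = K³ (o(K) = K²*K = K³)
1/o(V) = 1/((-308)³) = 1/(-29218112) = -1/29218112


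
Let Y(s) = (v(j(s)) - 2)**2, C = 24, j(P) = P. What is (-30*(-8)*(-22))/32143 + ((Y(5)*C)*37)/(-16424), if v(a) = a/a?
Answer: -14407713/65989579 ≈ -0.21833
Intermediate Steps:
v(a) = 1
Y(s) = 1 (Y(s) = (1 - 2)**2 = (-1)**2 = 1)
(-30*(-8)*(-22))/32143 + ((Y(5)*C)*37)/(-16424) = (-30*(-8)*(-22))/32143 + ((1*24)*37)/(-16424) = (240*(-22))*(1/32143) + (24*37)*(-1/16424) = -5280*1/32143 + 888*(-1/16424) = -5280/32143 - 111/2053 = -14407713/65989579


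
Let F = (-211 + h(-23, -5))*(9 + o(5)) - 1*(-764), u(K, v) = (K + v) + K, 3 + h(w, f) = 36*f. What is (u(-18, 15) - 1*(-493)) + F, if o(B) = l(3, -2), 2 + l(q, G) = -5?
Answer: 448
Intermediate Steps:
l(q, G) = -7 (l(q, G) = -2 - 5 = -7)
o(B) = -7
h(w, f) = -3 + 36*f
u(K, v) = v + 2*K
F = -24 (F = (-211 + (-3 + 36*(-5)))*(9 - 7) - 1*(-764) = (-211 + (-3 - 180))*2 + 764 = (-211 - 183)*2 + 764 = -394*2 + 764 = -788 + 764 = -24)
(u(-18, 15) - 1*(-493)) + F = ((15 + 2*(-18)) - 1*(-493)) - 24 = ((15 - 36) + 493) - 24 = (-21 + 493) - 24 = 472 - 24 = 448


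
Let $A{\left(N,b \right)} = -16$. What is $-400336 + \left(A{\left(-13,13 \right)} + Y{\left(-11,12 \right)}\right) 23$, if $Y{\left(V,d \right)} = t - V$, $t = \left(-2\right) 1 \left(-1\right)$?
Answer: $-400405$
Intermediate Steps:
$t = 2$ ($t = \left(-2\right) \left(-1\right) = 2$)
$Y{\left(V,d \right)} = 2 - V$
$-400336 + \left(A{\left(-13,13 \right)} + Y{\left(-11,12 \right)}\right) 23 = -400336 + \left(-16 + \left(2 - -11\right)\right) 23 = -400336 + \left(-16 + \left(2 + 11\right)\right) 23 = -400336 + \left(-16 + 13\right) 23 = -400336 - 69 = -400405$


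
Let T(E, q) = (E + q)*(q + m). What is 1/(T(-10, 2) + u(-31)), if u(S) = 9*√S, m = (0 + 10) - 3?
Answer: -8/855 - I*√31/855 ≈ -0.0093567 - 0.006512*I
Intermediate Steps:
m = 7 (m = 10 - 3 = 7)
T(E, q) = (7 + q)*(E + q) (T(E, q) = (E + q)*(q + 7) = (E + q)*(7 + q) = (7 + q)*(E + q))
1/(T(-10, 2) + u(-31)) = 1/((2² + 7*(-10) + 7*2 - 10*2) + 9*√(-31)) = 1/((4 - 70 + 14 - 20) + 9*(I*√31)) = 1/(-72 + 9*I*√31)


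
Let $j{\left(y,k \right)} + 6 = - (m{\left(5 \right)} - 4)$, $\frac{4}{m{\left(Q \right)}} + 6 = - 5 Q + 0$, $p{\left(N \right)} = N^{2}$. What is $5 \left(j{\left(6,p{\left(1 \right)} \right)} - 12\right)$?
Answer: $- \frac{2150}{31} \approx -69.355$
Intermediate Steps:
$m{\left(Q \right)} = \frac{4}{-6 - 5 Q}$ ($m{\left(Q \right)} = \frac{4}{-6 + \left(- 5 Q + 0\right)} = \frac{4}{-6 - 5 Q}$)
$j{\left(y,k \right)} = - \frac{58}{31}$ ($j{\left(y,k \right)} = -6 - \left(- \frac{4}{6 + 5 \cdot 5} - 4\right) = -6 - \left(- \frac{4}{6 + 25} - 4\right) = -6 - \left(- \frac{4}{31} - 4\right) = -6 - - \frac{128}{31} = -6 + \frac{128}{31} = - \frac{58}{31}$)
$5 \left(j{\left(6,p{\left(1 \right)} \right)} - 12\right) = 5 \left(- \frac{58}{31} - 12\right) = 5 \left(- \frac{430}{31}\right) = - \frac{2150}{31}$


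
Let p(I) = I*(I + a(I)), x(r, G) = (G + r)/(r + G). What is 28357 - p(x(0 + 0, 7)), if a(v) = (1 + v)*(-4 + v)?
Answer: 28362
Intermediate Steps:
x(r, G) = 1 (x(r, G) = (G + r)/(G + r) = 1)
p(I) = I*(-4 + I**2 - 2*I) (p(I) = I*(I + (-4 + I**2 - 3*I)) = I*(-4 + I**2 - 2*I))
28357 - p(x(0 + 0, 7)) = 28357 - (-4 + 1**2 - 2*1) = 28357 - (-4 + 1 - 2) = 28357 - (-5) = 28357 - 1*(-5) = 28357 + 5 = 28362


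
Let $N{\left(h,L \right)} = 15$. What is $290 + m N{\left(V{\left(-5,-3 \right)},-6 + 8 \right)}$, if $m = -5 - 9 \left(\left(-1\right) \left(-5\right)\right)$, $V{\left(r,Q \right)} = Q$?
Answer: $-460$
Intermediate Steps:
$m = -50$ ($m = -5 - 45 = -50$)
$290 + m N{\left(V{\left(-5,-3 \right)},-6 + 8 \right)} = 290 - 750 = -460$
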